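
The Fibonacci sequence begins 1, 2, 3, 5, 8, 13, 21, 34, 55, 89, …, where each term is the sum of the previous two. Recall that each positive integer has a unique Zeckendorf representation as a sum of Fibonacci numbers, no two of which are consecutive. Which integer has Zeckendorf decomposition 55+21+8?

84

55+21+8 = 84.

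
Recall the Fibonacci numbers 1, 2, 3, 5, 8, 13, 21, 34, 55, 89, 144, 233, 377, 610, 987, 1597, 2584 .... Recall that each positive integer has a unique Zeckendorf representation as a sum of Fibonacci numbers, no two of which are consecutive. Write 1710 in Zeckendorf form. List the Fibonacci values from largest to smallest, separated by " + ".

1597 + 89 + 21 + 3

take 1597 (≤ 1710); 1710 − 1597 = 113
take 89 (≤ 113); 113 − 89 = 24
take 21 (≤ 24); 24 − 21 = 3
take 3 (≤ 3); 3 − 3 = 0
So 1710 = 1597 + 89 + 21 + 3, with no two terms consecutive in the sequence.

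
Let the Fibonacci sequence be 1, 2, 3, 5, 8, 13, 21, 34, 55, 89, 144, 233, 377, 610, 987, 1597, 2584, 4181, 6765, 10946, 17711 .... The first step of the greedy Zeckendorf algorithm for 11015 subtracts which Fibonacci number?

10946

10946 ≤ 11015 < 17711, so the largest Fibonacci number not exceeding 11015 is 10946.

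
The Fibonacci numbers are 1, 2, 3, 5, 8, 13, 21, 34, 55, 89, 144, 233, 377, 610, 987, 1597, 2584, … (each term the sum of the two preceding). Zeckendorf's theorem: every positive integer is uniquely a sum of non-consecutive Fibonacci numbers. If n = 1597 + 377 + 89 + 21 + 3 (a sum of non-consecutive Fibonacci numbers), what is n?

2087

1597 + 377 + 89 + 21 + 3 = 2087.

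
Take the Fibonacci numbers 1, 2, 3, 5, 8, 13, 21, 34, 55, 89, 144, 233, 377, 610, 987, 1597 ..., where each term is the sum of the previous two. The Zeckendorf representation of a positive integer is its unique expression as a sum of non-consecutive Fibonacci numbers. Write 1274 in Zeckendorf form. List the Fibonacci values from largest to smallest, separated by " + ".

Repeatedly subtract the largest Fibonacci number that fits:
largest Fibonacci ≤ 1274 is 987; 1274 − 987 = 287
largest Fibonacci ≤ 287 is 233; 287 − 233 = 54
largest Fibonacci ≤ 54 is 34; 54 − 34 = 20
largest Fibonacci ≤ 20 is 13; 20 − 13 = 7
largest Fibonacci ≤ 7 is 5; 7 − 5 = 2
largest Fibonacci ≤ 2 is 2; 2 − 2 = 0
So 1274 = 987 + 233 + 34 + 13 + 5 + 2, with no two terms consecutive in the sequence.

987 + 233 + 34 + 13 + 5 + 2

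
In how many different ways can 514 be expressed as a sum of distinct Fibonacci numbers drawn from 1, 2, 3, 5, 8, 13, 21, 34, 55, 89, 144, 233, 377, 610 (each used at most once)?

Each representation comes from the Zeckendorf form by replacing some F_k with F_{k−1} + F_{k−2} where possible.
514 = 377+89+34+13+1 = 377+89+34+8+5+1 = 233+144+89+34+13+1 = … (11 more), for 14 in all.

14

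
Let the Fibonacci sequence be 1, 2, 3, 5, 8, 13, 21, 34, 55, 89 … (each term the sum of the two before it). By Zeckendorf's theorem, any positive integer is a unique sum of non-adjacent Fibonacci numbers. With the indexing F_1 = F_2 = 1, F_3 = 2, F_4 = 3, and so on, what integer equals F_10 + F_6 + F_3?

65

F_10 + F_6 + F_3 = 55 + 8 + 2 = 65.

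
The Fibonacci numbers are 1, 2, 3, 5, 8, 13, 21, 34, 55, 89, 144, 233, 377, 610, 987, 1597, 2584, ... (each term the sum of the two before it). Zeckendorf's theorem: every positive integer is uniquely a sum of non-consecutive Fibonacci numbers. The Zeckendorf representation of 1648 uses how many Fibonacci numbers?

largest Fibonacci ≤ 1648 is 1597; 1648 − 1597 = 51
largest Fibonacci ≤ 51 is 34; 51 − 34 = 17
largest Fibonacci ≤ 17 is 13; 17 − 13 = 4
largest Fibonacci ≤ 4 is 3; 4 − 3 = 1
largest Fibonacci ≤ 1 is 1; 1 − 1 = 0
1648 = 1597 + 34 + 13 + 3 + 1, which has 5 terms.

5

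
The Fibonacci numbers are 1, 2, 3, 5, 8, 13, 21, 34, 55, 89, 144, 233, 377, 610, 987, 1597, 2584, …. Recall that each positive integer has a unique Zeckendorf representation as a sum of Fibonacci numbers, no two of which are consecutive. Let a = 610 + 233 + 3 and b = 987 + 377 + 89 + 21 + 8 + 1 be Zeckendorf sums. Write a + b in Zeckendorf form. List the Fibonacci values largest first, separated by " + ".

The two numbers are 846 and 1483, so their sum is 2329.
2329: greatest Fibonacci not exceeding it is 1597, leaving 732
732: greatest Fibonacci not exceeding it is 610, leaving 122
122: greatest Fibonacci not exceeding it is 89, leaving 33
33: greatest Fibonacci not exceeding it is 21, leaving 12
12: greatest Fibonacci not exceeding it is 8, leaving 4
4: greatest Fibonacci not exceeding it is 3, leaving 1
1: greatest Fibonacci not exceeding it is 1, leaving 0

1597 + 610 + 89 + 21 + 8 + 3 + 1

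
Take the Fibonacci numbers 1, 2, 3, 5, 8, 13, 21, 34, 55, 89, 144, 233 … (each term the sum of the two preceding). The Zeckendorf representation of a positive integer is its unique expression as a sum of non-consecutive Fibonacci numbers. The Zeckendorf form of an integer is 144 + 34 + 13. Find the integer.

144 + 34 + 13 = 191.

191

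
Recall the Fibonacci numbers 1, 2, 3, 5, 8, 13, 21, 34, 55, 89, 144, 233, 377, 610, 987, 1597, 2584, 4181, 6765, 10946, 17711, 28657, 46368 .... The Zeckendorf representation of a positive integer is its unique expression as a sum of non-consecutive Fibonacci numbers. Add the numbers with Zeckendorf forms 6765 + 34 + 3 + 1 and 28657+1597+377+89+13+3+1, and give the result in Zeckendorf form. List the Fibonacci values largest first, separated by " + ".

The two numbers are 6803 and 30737, so their sum is 37540.
37540 − 28657 = 8883
8883 − 6765 = 2118
2118 − 1597 = 521
521 − 377 = 144
144 − 144 = 0

28657 + 6765 + 1597 + 377 + 144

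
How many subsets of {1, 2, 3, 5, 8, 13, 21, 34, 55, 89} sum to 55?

55 = 55 = 34+21 = 34+13+8 = 34+13+5+3 = … (1 more), for 5 in all.

5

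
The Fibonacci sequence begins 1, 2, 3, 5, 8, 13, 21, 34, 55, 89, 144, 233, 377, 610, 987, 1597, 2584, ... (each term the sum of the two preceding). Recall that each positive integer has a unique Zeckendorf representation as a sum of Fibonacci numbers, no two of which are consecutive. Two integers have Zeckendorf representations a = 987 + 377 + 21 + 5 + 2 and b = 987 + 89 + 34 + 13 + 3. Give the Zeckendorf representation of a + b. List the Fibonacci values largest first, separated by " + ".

1597 + 610 + 233 + 55 + 21 + 2

The two numbers are 1392 and 1126, so their sum is 2518.
2518 − 1597 = 921
921 − 610 = 311
311 − 233 = 78
78 − 55 = 23
23 − 21 = 2
2 − 2 = 0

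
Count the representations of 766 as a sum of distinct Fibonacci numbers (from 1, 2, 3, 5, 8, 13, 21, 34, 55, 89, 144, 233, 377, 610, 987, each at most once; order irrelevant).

6

Each representation comes from the Zeckendorf form by replacing some F_k with F_{k−1} + F_{k−2} where possible.
766 = 610+144+8+3+1 = 610+89+55+8+3+1 = 377+233+144+8+3+1 = 610+89+34+21+8+3+1 = … (2 more), for 6 in all.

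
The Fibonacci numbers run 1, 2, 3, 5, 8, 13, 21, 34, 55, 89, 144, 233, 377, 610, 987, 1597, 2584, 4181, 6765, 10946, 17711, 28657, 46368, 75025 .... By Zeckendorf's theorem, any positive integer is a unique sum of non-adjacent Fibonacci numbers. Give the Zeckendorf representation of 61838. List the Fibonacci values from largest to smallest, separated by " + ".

46368 ≤ 61838 < 75025, so take 46368; remainder 15470
10946 ≤ 15470 < 17711, so take 10946; remainder 4524
4181 ≤ 4524 < 6765, so take 4181; remainder 343
233 ≤ 343 < 377, so take 233; remainder 110
89 ≤ 110 < 144, so take 89; remainder 21
21 ≤ 21 < 34, so take 21; remainder 0
So 61838 = 46368 + 10946 + 4181 + 233 + 89 + 21, with no two terms consecutive in the sequence.

46368 + 10946 + 4181 + 233 + 89 + 21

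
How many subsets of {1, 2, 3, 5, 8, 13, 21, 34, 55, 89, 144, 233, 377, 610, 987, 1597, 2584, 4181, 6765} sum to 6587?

36

Each representation comes from the Zeckendorf form by replacing some F_k with F_{k−1} + F_{k−2} where possible.
6587 = 4181+1597+610+144+55 = 4181+1597+610+144+34+21 = 4181+1597+377+233+144+55 = 4181+1597+610+144+34+13+8 = 4181+1597+610+89+55+34+21 = … (31 more), for 36 in all.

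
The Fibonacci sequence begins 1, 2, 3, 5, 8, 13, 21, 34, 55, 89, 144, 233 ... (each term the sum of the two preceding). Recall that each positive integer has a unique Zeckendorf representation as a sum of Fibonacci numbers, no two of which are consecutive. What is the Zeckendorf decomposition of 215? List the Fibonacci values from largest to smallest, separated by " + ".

144 + 55 + 13 + 3

subtract 144 from 215: 71 remains
subtract 55 from 71: 16 remains
subtract 13 from 16: 3 remains
subtract 3 from 3: 0 remains
So 215 = 144 + 55 + 13 + 3, with no two terms consecutive in the sequence.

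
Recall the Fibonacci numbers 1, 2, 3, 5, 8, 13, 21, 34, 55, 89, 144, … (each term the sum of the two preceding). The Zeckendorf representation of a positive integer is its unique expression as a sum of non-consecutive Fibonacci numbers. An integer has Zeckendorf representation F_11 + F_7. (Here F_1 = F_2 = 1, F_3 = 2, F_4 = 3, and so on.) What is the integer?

102

F_11 + F_7 = 89 + 13 = 102.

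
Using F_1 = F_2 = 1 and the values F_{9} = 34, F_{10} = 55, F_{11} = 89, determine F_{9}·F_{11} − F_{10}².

34·89 − 55² = 3026 − 3025 = 1. (Cassini's identity: F_{k−1}F_{k+1} − F_k² = (−1)^k.)

1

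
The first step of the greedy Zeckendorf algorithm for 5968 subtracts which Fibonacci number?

4181

4181 ≤ 5968 < 6765, so the largest Fibonacci number not exceeding 5968 is 4181.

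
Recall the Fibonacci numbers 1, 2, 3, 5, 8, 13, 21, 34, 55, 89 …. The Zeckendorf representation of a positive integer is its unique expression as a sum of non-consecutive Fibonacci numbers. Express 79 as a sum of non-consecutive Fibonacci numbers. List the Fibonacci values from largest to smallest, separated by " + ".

55 + 21 + 3

take 55 (≤ 79); 79 − 55 = 24
take 21 (≤ 24); 24 − 21 = 3
take 3 (≤ 3); 3 − 3 = 0
So 79 = 55 + 21 + 3, with no two terms consecutive in the sequence.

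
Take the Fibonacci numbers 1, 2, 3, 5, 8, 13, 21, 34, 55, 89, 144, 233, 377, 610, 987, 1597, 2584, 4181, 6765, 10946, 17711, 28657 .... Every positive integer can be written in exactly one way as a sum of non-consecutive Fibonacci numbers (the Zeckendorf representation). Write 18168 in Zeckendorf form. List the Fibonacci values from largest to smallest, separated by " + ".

17711 + 377 + 55 + 21 + 3 + 1

18168: greatest Fibonacci not exceeding it is 17711, leaving 457
457: greatest Fibonacci not exceeding it is 377, leaving 80
80: greatest Fibonacci not exceeding it is 55, leaving 25
25: greatest Fibonacci not exceeding it is 21, leaving 4
4: greatest Fibonacci not exceeding it is 3, leaving 1
1: greatest Fibonacci not exceeding it is 1, leaving 0
So 18168 = 17711 + 377 + 55 + 21 + 3 + 1, with no two terms consecutive in the sequence.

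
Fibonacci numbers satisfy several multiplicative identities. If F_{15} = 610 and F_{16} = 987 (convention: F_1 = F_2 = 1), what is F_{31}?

By F_{2k+1} = F_k² + F_{k+1}²: F_{31} = 610² + 987² = 372100 + 974169 = 1346269.

1346269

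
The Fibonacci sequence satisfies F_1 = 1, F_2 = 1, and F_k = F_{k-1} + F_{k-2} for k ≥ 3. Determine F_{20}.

6765

Iterating the recurrence up to F_{15} = 610 and F_{14} = 377:
F_{16} = F_{15} + F_{14} = 610 + 377 = 987
F_{17} = F_{16} + F_{15} = 987 + 610 = 1597
F_{18} = F_{17} + F_{16} = 1597 + 987 = 2584
F_{19} = F_{18} + F_{17} = 2584 + 1597 = 4181
F_{20} = F_{19} + F_{18} = 4181 + 2584 = 6765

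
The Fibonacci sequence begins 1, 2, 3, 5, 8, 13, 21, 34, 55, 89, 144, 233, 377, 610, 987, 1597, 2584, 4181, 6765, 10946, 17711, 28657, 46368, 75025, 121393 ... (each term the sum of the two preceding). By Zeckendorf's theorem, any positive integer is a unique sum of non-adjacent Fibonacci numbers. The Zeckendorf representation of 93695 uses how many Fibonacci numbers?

8

take 75025 (≤ 93695); 93695 − 75025 = 18670
take 17711 (≤ 18670); 18670 − 17711 = 959
take 610 (≤ 959); 959 − 610 = 349
take 233 (≤ 349); 349 − 233 = 116
take 89 (≤ 116); 116 − 89 = 27
take 21 (≤ 27); 27 − 21 = 6
take 5 (≤ 6); 6 − 5 = 1
take 1 (≤ 1); 1 − 1 = 0
93695 = 75025 + 17711 + 610 + 233 + 89 + 21 + 5 + 1, which has 8 terms.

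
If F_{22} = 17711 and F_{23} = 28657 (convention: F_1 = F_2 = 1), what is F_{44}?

701408733

By the doubling identity F_{2k} = F_k(2F_{k+1} − F_k): F_{44} = 17711·(2·28657 − 17711) = 17711·39603 = 701408733.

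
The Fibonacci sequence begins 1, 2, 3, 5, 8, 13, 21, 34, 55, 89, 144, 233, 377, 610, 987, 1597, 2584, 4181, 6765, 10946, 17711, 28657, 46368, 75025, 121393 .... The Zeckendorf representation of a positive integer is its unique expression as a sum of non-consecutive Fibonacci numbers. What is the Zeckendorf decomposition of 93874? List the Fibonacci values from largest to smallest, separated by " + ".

Greedily peel off the largest Fibonacci term at each step:
93874: greatest Fibonacci not exceeding it is 75025, leaving 18849
18849: greatest Fibonacci not exceeding it is 17711, leaving 1138
1138: greatest Fibonacci not exceeding it is 987, leaving 151
151: greatest Fibonacci not exceeding it is 144, leaving 7
7: greatest Fibonacci not exceeding it is 5, leaving 2
2: greatest Fibonacci not exceeding it is 2, leaving 0
So 93874 = 75025 + 17711 + 987 + 144 + 5 + 2, with no two terms consecutive in the sequence.

75025 + 17711 + 987 + 144 + 5 + 2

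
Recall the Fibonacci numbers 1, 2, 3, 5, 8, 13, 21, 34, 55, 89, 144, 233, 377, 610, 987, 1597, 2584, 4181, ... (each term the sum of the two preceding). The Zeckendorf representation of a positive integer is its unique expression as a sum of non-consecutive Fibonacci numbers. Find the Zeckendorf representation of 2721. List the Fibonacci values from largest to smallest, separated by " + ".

take 2584 (≤ 2721); 2721 − 2584 = 137
take 89 (≤ 137); 137 − 89 = 48
take 34 (≤ 48); 48 − 34 = 14
take 13 (≤ 14); 14 − 13 = 1
take 1 (≤ 1); 1 − 1 = 0
So 2721 = 2584 + 89 + 34 + 13 + 1, with no two terms consecutive in the sequence.

2584 + 89 + 34 + 13 + 1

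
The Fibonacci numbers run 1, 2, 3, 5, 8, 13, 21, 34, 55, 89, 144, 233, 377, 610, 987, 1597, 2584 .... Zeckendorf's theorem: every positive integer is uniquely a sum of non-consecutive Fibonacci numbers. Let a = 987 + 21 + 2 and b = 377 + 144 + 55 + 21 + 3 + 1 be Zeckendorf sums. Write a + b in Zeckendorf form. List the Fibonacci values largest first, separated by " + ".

The two numbers are 1010 and 601, so their sum is 1611.
Greedy algorithm:
1611: greatest Fibonacci not exceeding it is 1597, leaving 14
14: greatest Fibonacci not exceeding it is 13, leaving 1
1: greatest Fibonacci not exceeding it is 1, leaving 0

1597 + 13 + 1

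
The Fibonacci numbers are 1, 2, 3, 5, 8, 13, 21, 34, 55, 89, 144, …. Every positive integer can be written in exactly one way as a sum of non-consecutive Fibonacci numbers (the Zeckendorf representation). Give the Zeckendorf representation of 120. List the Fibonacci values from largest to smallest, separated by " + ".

89 + 21 + 8 + 2

largest Fibonacci ≤ 120 is 89; 120 − 89 = 31
largest Fibonacci ≤ 31 is 21; 31 − 21 = 10
largest Fibonacci ≤ 10 is 8; 10 − 8 = 2
largest Fibonacci ≤ 2 is 2; 2 − 2 = 0
So 120 = 89 + 21 + 8 + 2, with no two terms consecutive in the sequence.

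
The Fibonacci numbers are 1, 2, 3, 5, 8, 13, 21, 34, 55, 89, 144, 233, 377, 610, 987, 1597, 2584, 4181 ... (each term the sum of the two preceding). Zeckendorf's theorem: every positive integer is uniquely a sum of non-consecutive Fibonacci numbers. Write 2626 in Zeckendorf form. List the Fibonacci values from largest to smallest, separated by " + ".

Greedily peel off the largest Fibonacci term at each step:
subtract 2584 from 2626: 42 remains
subtract 34 from 42: 8 remains
subtract 8 from 8: 0 remains
So 2626 = 2584 + 34 + 8, with no two terms consecutive in the sequence.

2584 + 34 + 8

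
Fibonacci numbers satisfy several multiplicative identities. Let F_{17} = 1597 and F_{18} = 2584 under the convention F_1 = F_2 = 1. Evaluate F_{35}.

By F_{2k+1} = F_k² + F_{k+1}²: F_{35} = 1597² + 2584² = 2550409 + 6677056 = 9227465.

9227465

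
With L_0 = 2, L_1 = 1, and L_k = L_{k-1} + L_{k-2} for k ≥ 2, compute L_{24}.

103682

Iterating the recurrence up to L_{20} = 15127 and L_{19} = 9349:
L_{21} = L_{20} + L_{19} = 15127 + 9349 = 24476
L_{22} = L_{21} + L_{20} = 24476 + 15127 = 39603
L_{23} = L_{22} + L_{21} = 39603 + 24476 = 64079
L_{24} = L_{23} + L_{22} = 64079 + 39603 = 103682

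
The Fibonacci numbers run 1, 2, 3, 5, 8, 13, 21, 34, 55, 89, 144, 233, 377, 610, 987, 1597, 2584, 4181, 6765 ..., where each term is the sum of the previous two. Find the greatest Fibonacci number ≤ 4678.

4181

4181 ≤ 4678 < 6765, so the largest Fibonacci number not exceeding 4678 is 4181.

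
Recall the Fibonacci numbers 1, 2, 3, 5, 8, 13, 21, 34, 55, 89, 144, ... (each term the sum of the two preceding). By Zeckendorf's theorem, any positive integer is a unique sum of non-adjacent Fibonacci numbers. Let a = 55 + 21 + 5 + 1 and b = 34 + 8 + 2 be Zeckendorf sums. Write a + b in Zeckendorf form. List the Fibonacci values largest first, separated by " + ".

The two numbers are 82 and 44, so their sum is 126.
Greedy algorithm:
126: greatest Fibonacci not exceeding it is 89, leaving 37
37: greatest Fibonacci not exceeding it is 34, leaving 3
3: greatest Fibonacci not exceeding it is 3, leaving 0

89 + 34 + 3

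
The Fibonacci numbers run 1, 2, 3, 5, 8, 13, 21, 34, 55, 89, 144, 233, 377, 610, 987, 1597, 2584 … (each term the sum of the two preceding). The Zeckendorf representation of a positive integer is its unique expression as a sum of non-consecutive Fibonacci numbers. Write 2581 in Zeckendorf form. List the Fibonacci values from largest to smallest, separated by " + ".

Greedy algorithm:
1597 ≤ 2581 < 2584, so take 1597; remainder 984
610 ≤ 984 < 987, so take 610; remainder 374
233 ≤ 374 < 377, so take 233; remainder 141
89 ≤ 141 < 144, so take 89; remainder 52
34 ≤ 52 < 55, so take 34; remainder 18
13 ≤ 18 < 21, so take 13; remainder 5
5 ≤ 5 < 8, so take 5; remainder 0
So 2581 = 1597 + 610 + 233 + 89 + 34 + 13 + 5, with no two terms consecutive in the sequence.

1597 + 610 + 233 + 89 + 34 + 13 + 5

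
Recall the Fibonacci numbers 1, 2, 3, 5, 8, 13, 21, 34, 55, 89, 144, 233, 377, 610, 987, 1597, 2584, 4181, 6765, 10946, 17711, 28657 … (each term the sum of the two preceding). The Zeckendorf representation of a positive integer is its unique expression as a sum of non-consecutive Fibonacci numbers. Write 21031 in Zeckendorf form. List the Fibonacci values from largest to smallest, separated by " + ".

Greedy algorithm:
subtract 17711 from 21031: 3320 remains
subtract 2584 from 3320: 736 remains
subtract 610 from 736: 126 remains
subtract 89 from 126: 37 remains
subtract 34 from 37: 3 remains
subtract 3 from 3: 0 remains
So 21031 = 17711 + 2584 + 610 + 89 + 34 + 3, with no two terms consecutive in the sequence.

17711 + 2584 + 610 + 89 + 34 + 3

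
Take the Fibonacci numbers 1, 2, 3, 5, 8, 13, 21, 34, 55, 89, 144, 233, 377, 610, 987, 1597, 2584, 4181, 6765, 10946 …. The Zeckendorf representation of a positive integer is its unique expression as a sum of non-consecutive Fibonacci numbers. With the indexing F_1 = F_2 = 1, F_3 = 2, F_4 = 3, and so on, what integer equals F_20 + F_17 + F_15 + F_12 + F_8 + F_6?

9145

F_20 + F_17 + F_15 + F_12 + F_8 + F_6 = 6765 + 1597 + 610 + 144 + 21 + 8 = 9145.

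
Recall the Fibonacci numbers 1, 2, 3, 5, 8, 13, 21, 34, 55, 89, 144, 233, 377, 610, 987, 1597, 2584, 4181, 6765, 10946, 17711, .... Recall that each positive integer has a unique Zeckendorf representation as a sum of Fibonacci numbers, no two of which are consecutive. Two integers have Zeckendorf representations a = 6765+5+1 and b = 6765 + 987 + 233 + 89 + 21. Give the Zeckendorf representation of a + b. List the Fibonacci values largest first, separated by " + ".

10946 + 2584 + 987 + 233 + 89 + 21 + 5 + 1

The two numbers are 6771 and 8095, so their sum is 14866.
Greedily peel off the largest Fibonacci term at each step:
10946 ≤ 14866 < 17711, so take 10946; remainder 3920
2584 ≤ 3920 < 4181, so take 2584; remainder 1336
987 ≤ 1336 < 1597, so take 987; remainder 349
233 ≤ 349 < 377, so take 233; remainder 116
89 ≤ 116 < 144, so take 89; remainder 27
21 ≤ 27 < 34, so take 21; remainder 6
5 ≤ 6 < 8, so take 5; remainder 1
1 ≤ 1 < 2, so take 1; remainder 0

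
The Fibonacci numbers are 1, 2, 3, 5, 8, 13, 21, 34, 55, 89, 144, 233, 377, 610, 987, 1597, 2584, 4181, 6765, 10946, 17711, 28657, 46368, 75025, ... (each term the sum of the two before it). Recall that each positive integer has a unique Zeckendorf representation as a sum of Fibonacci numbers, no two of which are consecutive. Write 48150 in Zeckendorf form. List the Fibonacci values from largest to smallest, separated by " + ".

46368 + 1597 + 144 + 34 + 5 + 2

Greedily peel off the largest Fibonacci term at each step:
subtract 46368 from 48150: 1782 remains
subtract 1597 from 1782: 185 remains
subtract 144 from 185: 41 remains
subtract 34 from 41: 7 remains
subtract 5 from 7: 2 remains
subtract 2 from 2: 0 remains
So 48150 = 46368 + 1597 + 144 + 34 + 5 + 2, with no two terms consecutive in the sequence.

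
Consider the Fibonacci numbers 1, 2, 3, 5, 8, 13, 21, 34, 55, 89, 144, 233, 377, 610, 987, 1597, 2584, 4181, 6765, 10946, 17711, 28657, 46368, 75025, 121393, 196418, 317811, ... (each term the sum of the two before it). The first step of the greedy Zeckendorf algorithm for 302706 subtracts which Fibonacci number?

196418

196418 ≤ 302706 < 317811, so the largest Fibonacci number not exceeding 302706 is 196418.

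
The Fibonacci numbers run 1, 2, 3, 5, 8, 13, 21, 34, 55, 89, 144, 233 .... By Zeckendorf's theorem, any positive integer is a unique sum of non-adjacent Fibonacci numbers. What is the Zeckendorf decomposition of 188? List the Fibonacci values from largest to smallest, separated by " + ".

Greedily peel off the largest Fibonacci term at each step:
largest Fibonacci ≤ 188 is 144; 188 − 144 = 44
largest Fibonacci ≤ 44 is 34; 44 − 34 = 10
largest Fibonacci ≤ 10 is 8; 10 − 8 = 2
largest Fibonacci ≤ 2 is 2; 2 − 2 = 0
So 188 = 144 + 34 + 8 + 2, with no two terms consecutive in the sequence.

144 + 34 + 8 + 2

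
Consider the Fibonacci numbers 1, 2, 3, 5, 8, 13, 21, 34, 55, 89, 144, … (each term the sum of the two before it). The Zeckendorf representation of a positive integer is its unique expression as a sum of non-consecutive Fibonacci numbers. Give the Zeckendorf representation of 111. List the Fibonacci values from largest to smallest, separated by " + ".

Greedily peel off the largest Fibonacci term at each step:
subtract 89 from 111: 22 remains
subtract 21 from 22: 1 remains
subtract 1 from 1: 0 remains
So 111 = 89 + 21 + 1, with no two terms consecutive in the sequence.

89 + 21 + 1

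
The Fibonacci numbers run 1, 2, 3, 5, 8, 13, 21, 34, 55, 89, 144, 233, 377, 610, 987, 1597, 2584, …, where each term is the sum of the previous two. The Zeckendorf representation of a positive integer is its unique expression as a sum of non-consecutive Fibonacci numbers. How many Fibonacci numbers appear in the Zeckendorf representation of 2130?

6

Greedily peel off the largest Fibonacci term at each step:
2130 − 1597 = 533
533 − 377 = 156
156 − 144 = 12
12 − 8 = 4
4 − 3 = 1
1 − 1 = 0
2130 = 1597 + 377 + 144 + 8 + 3 + 1, which has 6 terms.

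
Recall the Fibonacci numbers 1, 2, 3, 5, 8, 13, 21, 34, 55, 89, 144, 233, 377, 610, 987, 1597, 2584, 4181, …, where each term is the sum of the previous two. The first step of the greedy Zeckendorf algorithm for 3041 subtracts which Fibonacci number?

2584

2584 ≤ 3041 < 4181, so the largest Fibonacci number not exceeding 3041 is 2584.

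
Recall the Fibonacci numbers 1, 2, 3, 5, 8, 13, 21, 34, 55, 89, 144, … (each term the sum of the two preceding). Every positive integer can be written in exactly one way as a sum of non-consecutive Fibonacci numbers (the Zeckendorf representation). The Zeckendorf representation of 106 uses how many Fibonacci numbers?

4

106: greatest Fibonacci not exceeding it is 89, leaving 17
17: greatest Fibonacci not exceeding it is 13, leaving 4
4: greatest Fibonacci not exceeding it is 3, leaving 1
1: greatest Fibonacci not exceeding it is 1, leaving 0
106 = 89 + 13 + 3 + 1, which has 4 terms.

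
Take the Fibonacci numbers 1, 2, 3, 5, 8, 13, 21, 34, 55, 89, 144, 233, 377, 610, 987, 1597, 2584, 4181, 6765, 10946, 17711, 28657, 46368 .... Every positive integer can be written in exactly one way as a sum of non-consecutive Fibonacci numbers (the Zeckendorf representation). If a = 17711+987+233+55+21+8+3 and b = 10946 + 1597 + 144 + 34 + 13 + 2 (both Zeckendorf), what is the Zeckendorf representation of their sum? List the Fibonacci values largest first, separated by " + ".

28657 + 2584 + 377 + 89 + 34 + 13

The two numbers are 19018 and 12736, so their sum is 31754.
31754 − 28657 = 3097
3097 − 2584 = 513
513 − 377 = 136
136 − 89 = 47
47 − 34 = 13
13 − 13 = 0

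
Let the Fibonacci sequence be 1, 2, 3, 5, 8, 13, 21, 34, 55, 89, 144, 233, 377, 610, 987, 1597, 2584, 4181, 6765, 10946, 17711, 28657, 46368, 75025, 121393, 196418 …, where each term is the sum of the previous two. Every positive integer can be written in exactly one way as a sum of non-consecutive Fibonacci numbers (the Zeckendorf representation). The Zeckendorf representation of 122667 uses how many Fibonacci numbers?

7

Repeatedly subtract the largest Fibonacci number that fits:
121393 ≤ 122667 < 196418, so take 121393; remainder 1274
987 ≤ 1274 < 1597, so take 987; remainder 287
233 ≤ 287 < 377, so take 233; remainder 54
34 ≤ 54 < 55, so take 34; remainder 20
13 ≤ 20 < 21, so take 13; remainder 7
5 ≤ 7 < 8, so take 5; remainder 2
2 ≤ 2 < 3, so take 2; remainder 0
122667 = 121393 + 987 + 233 + 34 + 13 + 5 + 2, which has 7 terms.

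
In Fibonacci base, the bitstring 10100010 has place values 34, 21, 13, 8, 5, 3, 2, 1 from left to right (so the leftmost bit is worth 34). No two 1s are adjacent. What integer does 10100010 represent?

Summing the place values of the 1 bits: 34 + 13 + 2 = 49.

49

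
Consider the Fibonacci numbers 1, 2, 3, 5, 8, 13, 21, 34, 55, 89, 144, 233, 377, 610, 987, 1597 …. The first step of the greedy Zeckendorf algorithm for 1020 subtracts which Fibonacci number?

987 ≤ 1020 < 1597, so the largest Fibonacci number not exceeding 1020 is 987.

987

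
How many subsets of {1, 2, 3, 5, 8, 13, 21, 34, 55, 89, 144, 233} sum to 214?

6

214 = 144+55+13+2 = 144+55+8+5+2 = 144+34+21+13+2 = … (3 more), for 6 in all.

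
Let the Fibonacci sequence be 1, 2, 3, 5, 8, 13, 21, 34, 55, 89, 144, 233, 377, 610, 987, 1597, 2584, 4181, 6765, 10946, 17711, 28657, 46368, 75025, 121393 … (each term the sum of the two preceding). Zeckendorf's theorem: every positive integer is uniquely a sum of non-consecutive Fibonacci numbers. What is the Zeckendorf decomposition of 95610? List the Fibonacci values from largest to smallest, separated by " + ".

75025 + 17711 + 2584 + 233 + 55 + 2

75025 ≤ 95610 < 121393, so take 75025; remainder 20585
17711 ≤ 20585 < 28657, so take 17711; remainder 2874
2584 ≤ 2874 < 4181, so take 2584; remainder 290
233 ≤ 290 < 377, so take 233; remainder 57
55 ≤ 57 < 89, so take 55; remainder 2
2 ≤ 2 < 3, so take 2; remainder 0
So 95610 = 75025 + 17711 + 2584 + 233 + 55 + 2, with no two terms consecutive in the sequence.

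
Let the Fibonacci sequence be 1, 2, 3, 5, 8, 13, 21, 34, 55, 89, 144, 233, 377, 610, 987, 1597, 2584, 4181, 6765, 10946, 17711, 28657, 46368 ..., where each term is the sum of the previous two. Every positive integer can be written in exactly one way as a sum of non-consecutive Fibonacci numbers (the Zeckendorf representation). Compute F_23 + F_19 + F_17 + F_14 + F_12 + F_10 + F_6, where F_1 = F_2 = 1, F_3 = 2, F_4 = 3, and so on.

F_23 + F_19 + F_17 + F_14 + F_12 + F_10 + F_6 = 28657 + 4181 + 1597 + 377 + 144 + 55 + 8 = 35019.

35019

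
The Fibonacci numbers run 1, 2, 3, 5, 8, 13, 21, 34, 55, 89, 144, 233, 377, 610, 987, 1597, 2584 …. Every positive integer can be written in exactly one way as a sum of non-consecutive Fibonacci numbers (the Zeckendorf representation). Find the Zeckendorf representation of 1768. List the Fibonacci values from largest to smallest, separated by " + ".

1768: greatest Fibonacci not exceeding it is 1597, leaving 171
171: greatest Fibonacci not exceeding it is 144, leaving 27
27: greatest Fibonacci not exceeding it is 21, leaving 6
6: greatest Fibonacci not exceeding it is 5, leaving 1
1: greatest Fibonacci not exceeding it is 1, leaving 0
So 1768 = 1597 + 144 + 21 + 5 + 1, with no two terms consecutive in the sequence.

1597 + 144 + 21 + 5 + 1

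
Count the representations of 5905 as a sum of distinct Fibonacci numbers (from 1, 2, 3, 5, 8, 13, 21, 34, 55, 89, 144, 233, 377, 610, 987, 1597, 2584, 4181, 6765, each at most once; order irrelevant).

Each representation comes from the Zeckendorf form by replacing some F_k with F_{k−1} + F_{k−2} where possible.
5905 = 4181+1597+89+34+3+1 = 4181+1597+89+21+13+3+1 = 4181+987+610+89+34+3+1 = 4181+1597+89+21+8+5+3+1 = … (25 more), for 29 in all.

29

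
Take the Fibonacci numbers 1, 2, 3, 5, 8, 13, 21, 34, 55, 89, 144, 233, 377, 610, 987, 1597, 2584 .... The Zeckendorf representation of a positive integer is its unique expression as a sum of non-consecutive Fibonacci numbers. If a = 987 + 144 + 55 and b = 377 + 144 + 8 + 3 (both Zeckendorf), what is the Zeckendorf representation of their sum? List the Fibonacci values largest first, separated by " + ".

1597 + 89 + 21 + 8 + 3

The two numbers are 1186 and 532, so their sum is 1718.
Greedily peel off the largest Fibonacci term at each step:
largest Fibonacci ≤ 1718 is 1597; 1718 − 1597 = 121
largest Fibonacci ≤ 121 is 89; 121 − 89 = 32
largest Fibonacci ≤ 32 is 21; 32 − 21 = 11
largest Fibonacci ≤ 11 is 8; 11 − 8 = 3
largest Fibonacci ≤ 3 is 3; 3 − 3 = 0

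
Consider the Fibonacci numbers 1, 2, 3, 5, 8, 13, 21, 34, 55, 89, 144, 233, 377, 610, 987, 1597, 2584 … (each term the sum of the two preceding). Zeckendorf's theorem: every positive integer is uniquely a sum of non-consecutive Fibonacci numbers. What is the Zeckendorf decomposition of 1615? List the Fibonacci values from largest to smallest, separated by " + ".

1597 + 13 + 5

1597 ≤ 1615 < 2584, so take 1597; remainder 18
13 ≤ 18 < 21, so take 13; remainder 5
5 ≤ 5 < 8, so take 5; remainder 0
So 1615 = 1597 + 13 + 5, with no two terms consecutive in the sequence.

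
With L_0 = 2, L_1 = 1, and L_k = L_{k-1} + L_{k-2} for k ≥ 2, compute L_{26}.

271443

Iterating the recurrence up to L_{22} = 39603 and L_{21} = 24476:
L_{23} = L_{22} + L_{21} = 39603 + 24476 = 64079
L_{24} = L_{23} + L_{22} = 64079 + 39603 = 103682
L_{25} = L_{24} + L_{23} = 103682 + 64079 = 167761
L_{26} = L_{25} + L_{24} = 167761 + 103682 = 271443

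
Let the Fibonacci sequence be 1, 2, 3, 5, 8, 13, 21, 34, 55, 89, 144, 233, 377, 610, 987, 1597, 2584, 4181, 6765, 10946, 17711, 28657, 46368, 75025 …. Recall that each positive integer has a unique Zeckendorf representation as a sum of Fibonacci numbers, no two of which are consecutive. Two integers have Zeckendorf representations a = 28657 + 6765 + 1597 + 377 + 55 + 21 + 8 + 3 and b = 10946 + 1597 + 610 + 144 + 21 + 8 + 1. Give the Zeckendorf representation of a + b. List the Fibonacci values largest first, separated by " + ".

46368 + 4181 + 233 + 21 + 5 + 2

The two numbers are 37483 and 13327, so their sum is 50810.
take 46368 (≤ 50810); 50810 − 46368 = 4442
take 4181 (≤ 4442); 4442 − 4181 = 261
take 233 (≤ 261); 261 − 233 = 28
take 21 (≤ 28); 28 − 21 = 7
take 5 (≤ 7); 7 − 5 = 2
take 2 (≤ 2); 2 − 2 = 0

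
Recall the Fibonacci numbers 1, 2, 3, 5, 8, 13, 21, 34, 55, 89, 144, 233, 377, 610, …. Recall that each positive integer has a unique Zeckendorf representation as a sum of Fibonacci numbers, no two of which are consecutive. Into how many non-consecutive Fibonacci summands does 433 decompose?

3

433 − 377 = 56
56 − 55 = 1
1 − 1 = 0
433 = 377 + 55 + 1, which has 3 terms.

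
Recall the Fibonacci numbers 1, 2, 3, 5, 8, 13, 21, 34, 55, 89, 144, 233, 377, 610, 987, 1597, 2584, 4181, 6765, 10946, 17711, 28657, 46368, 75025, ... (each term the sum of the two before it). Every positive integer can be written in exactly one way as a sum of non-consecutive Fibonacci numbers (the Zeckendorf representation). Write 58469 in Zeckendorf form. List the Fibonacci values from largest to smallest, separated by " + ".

46368 + 10946 + 987 + 144 + 21 + 3

take 46368 (≤ 58469); 58469 − 46368 = 12101
take 10946 (≤ 12101); 12101 − 10946 = 1155
take 987 (≤ 1155); 1155 − 987 = 168
take 144 (≤ 168); 168 − 144 = 24
take 21 (≤ 24); 24 − 21 = 3
take 3 (≤ 3); 3 − 3 = 0
So 58469 = 46368 + 10946 + 987 + 144 + 21 + 3, with no two terms consecutive in the sequence.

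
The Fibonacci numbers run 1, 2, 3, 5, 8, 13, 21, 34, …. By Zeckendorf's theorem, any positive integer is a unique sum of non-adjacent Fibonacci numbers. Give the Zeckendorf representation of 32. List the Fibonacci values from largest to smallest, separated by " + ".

Greedily peel off the largest Fibonacci term at each step:
subtract 21 from 32: 11 remains
subtract 8 from 11: 3 remains
subtract 3 from 3: 0 remains
So 32 = 21 + 8 + 3, with no two terms consecutive in the sequence.

21 + 8 + 3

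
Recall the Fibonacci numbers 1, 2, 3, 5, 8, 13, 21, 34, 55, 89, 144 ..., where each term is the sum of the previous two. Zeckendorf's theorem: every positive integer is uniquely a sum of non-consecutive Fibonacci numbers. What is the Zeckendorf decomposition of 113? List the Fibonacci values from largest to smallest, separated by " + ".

largest Fibonacci ≤ 113 is 89; 113 − 89 = 24
largest Fibonacci ≤ 24 is 21; 24 − 21 = 3
largest Fibonacci ≤ 3 is 3; 3 − 3 = 0
So 113 = 89 + 21 + 3, with no two terms consecutive in the sequence.

89 + 21 + 3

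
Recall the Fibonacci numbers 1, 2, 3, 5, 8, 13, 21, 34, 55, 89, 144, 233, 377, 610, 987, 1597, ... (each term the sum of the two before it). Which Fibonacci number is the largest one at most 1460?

987 ≤ 1460 < 1597, so the largest Fibonacci number not exceeding 1460 is 987.

987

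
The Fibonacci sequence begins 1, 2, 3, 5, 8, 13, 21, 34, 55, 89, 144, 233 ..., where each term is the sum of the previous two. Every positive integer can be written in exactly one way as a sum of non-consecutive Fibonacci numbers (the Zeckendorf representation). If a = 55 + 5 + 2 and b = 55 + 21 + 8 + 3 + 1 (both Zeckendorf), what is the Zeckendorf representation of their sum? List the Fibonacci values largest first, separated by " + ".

The two numbers are 62 and 88, so their sum is 150.
Greedily peel off the largest Fibonacci term at each step:
subtract 144 from 150: 6 remains
subtract 5 from 6: 1 remains
subtract 1 from 1: 0 remains

144 + 5 + 1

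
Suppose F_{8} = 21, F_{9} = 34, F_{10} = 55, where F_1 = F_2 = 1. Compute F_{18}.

By the addition formula F_{m+n} = F_m F_{n+1} + F_{m−1} F_n with m=9, n=9: F_{18} = 34·55 + 21·34 = 1870 + 714 = 2584.

2584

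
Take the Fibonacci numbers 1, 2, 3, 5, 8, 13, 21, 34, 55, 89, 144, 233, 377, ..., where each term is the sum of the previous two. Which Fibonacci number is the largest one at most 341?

233

233 ≤ 341 < 377, so the largest Fibonacci number not exceeding 341 is 233.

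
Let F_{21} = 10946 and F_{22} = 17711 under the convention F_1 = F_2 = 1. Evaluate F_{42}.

By the doubling identity F_{2k} = F_k(2F_{k+1} − F_k): F_{42} = 10946·(2·17711 − 10946) = 10946·24476 = 267914296.

267914296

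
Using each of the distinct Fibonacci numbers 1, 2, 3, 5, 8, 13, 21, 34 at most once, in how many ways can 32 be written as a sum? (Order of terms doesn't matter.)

Starting from the Zeckendorf form and repeatedly splitting a term F_k into F_{k−1} + F_{k−2} (when neither is already used) reaches every representation.
32 = 21+8+3 = 21+8+2+1 = 21+5+3+2+1 = 13+8+5+3+2+1 — 4 representations.

4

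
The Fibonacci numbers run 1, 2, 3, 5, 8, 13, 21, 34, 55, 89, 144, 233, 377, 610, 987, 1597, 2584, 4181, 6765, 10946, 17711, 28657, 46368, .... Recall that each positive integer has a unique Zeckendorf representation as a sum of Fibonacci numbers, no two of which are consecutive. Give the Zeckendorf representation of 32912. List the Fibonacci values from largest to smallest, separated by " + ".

Greedily peel off the largest Fibonacci term at each step:
28657 ≤ 32912 < 46368, so take 28657; remainder 4255
4181 ≤ 4255 < 6765, so take 4181; remainder 74
55 ≤ 74 < 89, so take 55; remainder 19
13 ≤ 19 < 21, so take 13; remainder 6
5 ≤ 6 < 8, so take 5; remainder 1
1 ≤ 1 < 2, so take 1; remainder 0
So 32912 = 28657 + 4181 + 55 + 13 + 5 + 1, with no two terms consecutive in the sequence.

28657 + 4181 + 55 + 13 + 5 + 1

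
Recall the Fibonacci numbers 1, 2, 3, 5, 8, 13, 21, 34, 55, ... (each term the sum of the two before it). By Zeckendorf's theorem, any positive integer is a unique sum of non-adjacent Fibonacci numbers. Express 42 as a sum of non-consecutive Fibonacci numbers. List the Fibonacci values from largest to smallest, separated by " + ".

34 + 8

42: greatest Fibonacci not exceeding it is 34, leaving 8
8: greatest Fibonacci not exceeding it is 8, leaving 0
So 42 = 34 + 8, with no two terms consecutive in the sequence.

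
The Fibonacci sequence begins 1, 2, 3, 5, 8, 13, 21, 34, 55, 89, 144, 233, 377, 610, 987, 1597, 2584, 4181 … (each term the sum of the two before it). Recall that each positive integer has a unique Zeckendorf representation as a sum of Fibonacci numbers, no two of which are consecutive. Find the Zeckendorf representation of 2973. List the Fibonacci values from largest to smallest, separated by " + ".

2584 + 377 + 8 + 3 + 1

Repeatedly subtract the largest Fibonacci number that fits:
largest Fibonacci ≤ 2973 is 2584; 2973 − 2584 = 389
largest Fibonacci ≤ 389 is 377; 389 − 377 = 12
largest Fibonacci ≤ 12 is 8; 12 − 8 = 4
largest Fibonacci ≤ 4 is 3; 4 − 3 = 1
largest Fibonacci ≤ 1 is 1; 1 − 1 = 0
So 2973 = 2584 + 377 + 8 + 3 + 1, with no two terms consecutive in the sequence.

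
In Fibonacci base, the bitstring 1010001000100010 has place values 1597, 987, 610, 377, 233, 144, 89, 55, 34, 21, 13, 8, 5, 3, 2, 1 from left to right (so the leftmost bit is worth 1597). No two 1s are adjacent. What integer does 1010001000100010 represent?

Summing the place values of the 1 bits: 1597 + 610 + 89 + 13 + 2 = 2311.

2311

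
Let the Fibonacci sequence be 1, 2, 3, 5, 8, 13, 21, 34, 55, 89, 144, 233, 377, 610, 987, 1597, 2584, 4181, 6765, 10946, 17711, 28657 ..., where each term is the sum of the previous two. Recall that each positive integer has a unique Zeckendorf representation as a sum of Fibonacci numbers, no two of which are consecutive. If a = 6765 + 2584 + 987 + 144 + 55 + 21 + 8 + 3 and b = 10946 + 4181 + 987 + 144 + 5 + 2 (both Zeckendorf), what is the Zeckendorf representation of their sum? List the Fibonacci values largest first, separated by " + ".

The two numbers are 10567 and 16265, so their sum is 26832.
26832: greatest Fibonacci not exceeding it is 17711, leaving 9121
9121: greatest Fibonacci not exceeding it is 6765, leaving 2356
2356: greatest Fibonacci not exceeding it is 1597, leaving 759
759: greatest Fibonacci not exceeding it is 610, leaving 149
149: greatest Fibonacci not exceeding it is 144, leaving 5
5: greatest Fibonacci not exceeding it is 5, leaving 0

17711 + 6765 + 1597 + 610 + 144 + 5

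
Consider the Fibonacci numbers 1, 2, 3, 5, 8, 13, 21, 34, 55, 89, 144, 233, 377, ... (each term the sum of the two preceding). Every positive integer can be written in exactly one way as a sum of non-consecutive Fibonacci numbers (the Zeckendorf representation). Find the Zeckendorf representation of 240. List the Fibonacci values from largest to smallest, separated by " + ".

233 + 5 + 2

Repeatedly subtract the largest Fibonacci number that fits:
240: greatest Fibonacci not exceeding it is 233, leaving 7
7: greatest Fibonacci not exceeding it is 5, leaving 2
2: greatest Fibonacci not exceeding it is 2, leaving 0
So 240 = 233 + 5 + 2, with no two terms consecutive in the sequence.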